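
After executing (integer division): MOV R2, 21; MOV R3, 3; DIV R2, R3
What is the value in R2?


Register state trace:
  MOV R2, 21  → R2 = 21
  MOV R3, 3  → R3 = 3
  DIV R2, R3  → R2 = 21 // 3 = 7
Final: R2 = 7

7


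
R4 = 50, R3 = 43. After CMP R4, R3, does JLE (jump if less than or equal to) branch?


Trace:
  R4 = 50, R3 = 43
  CMP R4, R3  → compares 50 vs 43
  JLE checks: is 50 less than or equal to 43?
  50 > 43, so condition is false
Branch taken: No

No


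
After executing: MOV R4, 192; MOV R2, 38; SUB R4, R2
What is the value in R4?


Register state trace:
  MOV R4, 192  → R4 = 192
  MOV R2, 38  → R2 = 38
  SUB R4, R2  → R4 = 192 - 38 = 154
Final: R4 = 154

154


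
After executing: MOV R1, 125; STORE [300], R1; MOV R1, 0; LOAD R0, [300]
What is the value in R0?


Register and memory trace:
  MOV R1, 125  → R1 = 125
  STORE [300], R1  → mem[300] = 125
  MOV R1, 0  → R1 = 0
  LOAD R0, [300]  → R0 = mem[300] = 125
Final: R0 = 125

125


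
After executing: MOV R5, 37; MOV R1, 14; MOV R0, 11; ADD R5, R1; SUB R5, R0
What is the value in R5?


Register state trace:
  MOV R5, 37  → R5 = 37
  MOV R1, 14  → R1 = 14
  MOV R0, 11  → R0 = 11
  ADD R5, R1  → R5 = 37 + 14 = 51
  SUB R5, R0  → R5 = 51 - 11 = 40
Final: R5 = 40

40


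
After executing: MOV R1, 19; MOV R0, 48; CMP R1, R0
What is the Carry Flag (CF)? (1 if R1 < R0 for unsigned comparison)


Register state trace:
  MOV R1, 19  → R1 = 19
  MOV R0, 48  → R0 = 48
  CMP R1, R0  → unsigned 19 - 48: borrow occurs
  19 < 48, so CF = 1
CF = 1

1


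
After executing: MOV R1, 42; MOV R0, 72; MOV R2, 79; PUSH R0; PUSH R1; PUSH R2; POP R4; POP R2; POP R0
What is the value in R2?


Stack trace (top is rightmost):
  MOV R1, 42  → R1 = 42
  MOV R0, 72  → R0 = 72
  MOV R2, 79  → R2 = 79
  PUSH R0  → stack: [72]
  PUSH R1  → stack: [72, 42]
  PUSH R2  → stack: [72, 42, 79]
  POP R4  → R4 = 79, stack: [72, 42]
  POP R2  → R2 = 42, stack: [72]
  POP R0  → R0 = 72, stack: []
Final: R2 = 42

42


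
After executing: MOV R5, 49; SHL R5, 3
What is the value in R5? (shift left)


Register state trace:
  MOV R5, 49  → R5 = 49
  SHL R5, 3  → R5 = 49 << 3 = 49 * 2^3 = 392
Final: R5 = 392

392


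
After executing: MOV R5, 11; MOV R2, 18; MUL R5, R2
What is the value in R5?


Register state trace:
  MOV R5, 11  → R5 = 11
  MOV R2, 18  → R2 = 18
  MUL R5, R2  → R5 = 11 * 18 = 198
Final: R5 = 198

198


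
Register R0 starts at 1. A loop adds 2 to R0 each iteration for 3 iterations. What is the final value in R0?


Starting value: R0 = 1
  Iter 1: R0 = 1 + 2 = 3
  Iter 2: R0 = 3 + 2 = 5
  Iter 3: R0 = 5 + 2 = 7
Final: R0 = 7

7


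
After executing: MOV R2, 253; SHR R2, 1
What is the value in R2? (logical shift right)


Register state trace:
  MOV R2, 253  → R2 = 253
  SHR R2, 1  → R2 = 253 >> 1 = 253 // 2^1 = 126
Final: R2 = 126

126


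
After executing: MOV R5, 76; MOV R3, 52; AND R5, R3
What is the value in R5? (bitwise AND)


Register state trace:
  MOV R5, 76  → R5 = 76 (0b01001100)
  MOV R3, 52  → R3 = 52 (0b00110100)
  AND R5, R3  → R5 = 76 AND 52 = 4 (0b00000100)
Final: R5 = 4

4


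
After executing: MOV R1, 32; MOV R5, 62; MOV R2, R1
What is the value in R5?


Register state trace:
  MOV R1, 32  → R1 = 32
  MOV R5, 62  → R5 = 62
  MOV R2, R1  → R2 = 32
Final: R5 = 62

62


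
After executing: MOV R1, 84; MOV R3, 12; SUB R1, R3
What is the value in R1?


Register state trace:
  MOV R1, 84  → R1 = 84
  MOV R3, 12  → R3 = 12
  SUB R1, R3  → R1 = 84 - 12 = 72
Final: R1 = 72

72


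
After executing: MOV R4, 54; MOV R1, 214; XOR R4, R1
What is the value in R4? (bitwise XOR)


Register state trace:
  MOV R4, 54  → R4 = 54 (0b00110110)
  MOV R1, 214  → R1 = 214 (0b11010110)
  XOR R4, R1  → R4 = 54 XOR 214 = 224 (0b11100000)
Final: R4 = 224

224


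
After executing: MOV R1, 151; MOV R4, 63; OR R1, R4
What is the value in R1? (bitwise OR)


Register state trace:
  MOV R1, 151  → R1 = 151 (0b10010111)
  MOV R4, 63  → R4 = 63 (0b00111111)
  OR R1, R4   → R1 = 151 OR 63 = 191 (0b10111111)
Final: R1 = 191

191


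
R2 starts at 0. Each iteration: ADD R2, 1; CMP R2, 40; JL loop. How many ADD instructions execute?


Loop trace (R2 starts at 0, target 40, step 1):
  ADD #1: R2 = 0 + 1 = 1  → 1 < 40, loop
  ADD #2: R2 = 1 + 1 = 2  → 2 < 40, loop
  ADD #3: R2 = 2 + 1 = 3  → 3 < 40, loop
  ADD #4: R2 = 3 + 1 = 4  → 4 < 40, loop
  ADD #5: R2 = 4 + 1 = 5  → 5 < 40, loop
  ADD #6: R2 = 5 + 1 = 6  → 6 < 40, loop
  ADD #7: R2 = 6 + 1 = 7  → 7 < 40, loop
  ADD #8: R2 = 7 + 1 = 8  → 8 < 40, loop
  ADD #9: R2 = 8 + 1 = 9  → 9 < 40, loop
  ADD #10: R2 = 9 + 1 = 10  → 10 < 40, loop
  ADD #11: R2 = 10 + 1 = 11  → 11 < 40, loop
  ADD #12: R2 = 11 + 1 = 12  → 12 < 40, loop
  ADD #13: R2 = 12 + 1 = 13  → 13 < 40, loop
  ADD #14: R2 = 13 + 1 = 14  → 14 < 40, loop
  ADD #15: R2 = 14 + 1 = 15  → 15 < 40, loop
  ADD #16: R2 = 15 + 1 = 16  → 16 < 40, loop
  ADD #17: R2 = 16 + 1 = 17  → 17 < 40, loop
  ADD #18: R2 = 17 + 1 = 18  → 18 < 40, loop
  ADD #19: R2 = 18 + 1 = 19  → 19 < 40, loop
  ADD #20: R2 = 19 + 1 = 20  → 20 < 40, loop
  ADD #21: R2 = 20 + 1 = 21  → 21 < 40, loop
  ADD #22: R2 = 21 + 1 = 22  → 22 < 40, loop
  ADD #23: R2 = 22 + 1 = 23  → 23 < 40, loop
  ADD #24: R2 = 23 + 1 = 24  → 24 < 40, loop
  ADD #25: R2 = 24 + 1 = 25  → 25 < 40, loop
  ADD #26: R2 = 25 + 1 = 26  → 26 < 40, loop
  ADD #27: R2 = 26 + 1 = 27  → 27 < 40, loop
  ADD #28: R2 = 27 + 1 = 28  → 28 < 40, loop
  ADD #29: R2 = 28 + 1 = 29  → 29 < 40, loop
  ADD #30: R2 = 29 + 1 = 30  → 30 < 40, loop
  ADD #31: R2 = 30 + 1 = 31  → 31 < 40, loop
  ADD #32: R2 = 31 + 1 = 32  → 32 < 40, loop
  ADD #33: R2 = 32 + 1 = 33  → 33 < 40, loop
  ADD #34: R2 = 33 + 1 = 34  → 34 < 40, loop
  ADD #35: R2 = 34 + 1 = 35  → 35 < 40, loop
  ADD #36: R2 = 35 + 1 = 36  → 36 < 40, loop
  ADD #37: R2 = 36 + 1 = 37  → 37 < 40, loop
  ADD #38: R2 = 37 + 1 = 38  → 38 < 40, loop
  ADD #39: R2 = 38 + 1 = 39  → 39 < 40, loop
  ADD #40: R2 = 39 + 1 = 40  → 40 >= 40, exit
Total ADD instructions: 40

40


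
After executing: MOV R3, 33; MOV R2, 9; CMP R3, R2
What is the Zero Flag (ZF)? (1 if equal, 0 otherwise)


Register state trace:
  MOV R3, 33  → R3 = 33
  MOV R2, 9  → R2 = 9
  CMP R3, R2  → computes 33 - 9 = 24
  Result is nonzero, so values are not equal
ZF = 0

0


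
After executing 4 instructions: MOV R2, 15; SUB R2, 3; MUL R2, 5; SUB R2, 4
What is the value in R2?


Register state trace:
  MOV R2, 15  → R2 = 15
  SUB R2, 3  → R2 = 15 - 3 = 12
  MUL R2, 5  → R2 = 12 * 5 = 60
  SUB R2, 4  → R2 = 60 - 4 = 56
Final: R2 = 56

56


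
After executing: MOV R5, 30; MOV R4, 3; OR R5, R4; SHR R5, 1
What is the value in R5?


Register state trace:
  MOV R5, 30  → R5 = 30 (0b00011110)
  MOV R4, 3  → R4 = 3 (0b00000011)
  OR R5, R4  → R5 = 30 OR 3 = 31 (0b00011111)
  SHR R5, 1  → R5 = 31 >> 1 = 15
Final: R5 = 15

15


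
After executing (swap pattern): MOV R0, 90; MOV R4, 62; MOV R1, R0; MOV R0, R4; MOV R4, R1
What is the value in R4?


Register state trace (swap pattern):
  MOV R0, 90  → R0 = 90
  MOV R4, 62  → R4 = 62
  MOV R1, R0  → R1 = 90  (save R0)
  MOV R0, R4  → R0 = 62  (R0 gets R4's value)
  MOV R4, R1  → R4 = 90  (R4 gets saved value)
Final: R4 = 90

90


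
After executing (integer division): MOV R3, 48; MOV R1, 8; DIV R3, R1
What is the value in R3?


Register state trace:
  MOV R3, 48  → R3 = 48
  MOV R1, 8  → R1 = 8
  DIV R3, R1  → R3 = 48 // 8 = 6
Final: R3 = 6

6


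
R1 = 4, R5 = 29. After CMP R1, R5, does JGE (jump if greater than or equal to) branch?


Trace:
  R1 = 4, R5 = 29
  CMP R1, R5  → compares 4 vs 29
  JGE checks: is 4 greater than or equal to 29?
  4 < 29, so condition is false
Branch taken: No

No


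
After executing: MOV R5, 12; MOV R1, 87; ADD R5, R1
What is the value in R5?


Register state trace:
  MOV R5, 12  → R5 = 12
  MOV R1, 87  → R1 = 87
  ADD R5, R1  → R5 = 12 + 87 = 99
Final: R5 = 99

99


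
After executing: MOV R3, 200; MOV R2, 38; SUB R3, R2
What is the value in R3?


Register state trace:
  MOV R3, 200  → R3 = 200
  MOV R2, 38  → R2 = 38
  SUB R3, R2  → R3 = 200 - 38 = 162
Final: R3 = 162

162


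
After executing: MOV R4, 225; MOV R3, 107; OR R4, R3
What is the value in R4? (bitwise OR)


Register state trace:
  MOV R4, 225  → R4 = 225 (0b11100001)
  MOV R3, 107  → R3 = 107 (0b01101011)
  OR R4, R3   → R4 = 225 OR 107 = 235 (0b11101011)
Final: R4 = 235

235


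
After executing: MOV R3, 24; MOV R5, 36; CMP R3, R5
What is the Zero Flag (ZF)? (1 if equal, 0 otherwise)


Register state trace:
  MOV R3, 24  → R3 = 24
  MOV R5, 36  → R5 = 36
  CMP R3, R5  → computes 24 - 36 = -12
  Result is nonzero, so values are not equal
ZF = 0

0


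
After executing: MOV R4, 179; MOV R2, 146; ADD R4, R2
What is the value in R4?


Register state trace:
  MOV R4, 179  → R4 = 179
  MOV R2, 146  → R2 = 146
  ADD R4, R2  → R4 = 179 + 146 = 325
Final: R4 = 325

325


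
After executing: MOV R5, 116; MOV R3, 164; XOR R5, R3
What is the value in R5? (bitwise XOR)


Register state trace:
  MOV R5, 116  → R5 = 116 (0b01110100)
  MOV R3, 164  → R3 = 164 (0b10100100)
  XOR R5, R3  → R5 = 116 XOR 164 = 208 (0b11010000)
Final: R5 = 208

208


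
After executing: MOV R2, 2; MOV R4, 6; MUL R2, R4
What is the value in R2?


Register state trace:
  MOV R2, 2  → R2 = 2
  MOV R4, 6  → R4 = 6
  MUL R2, R4  → R2 = 2 * 6 = 12
Final: R2 = 12

12


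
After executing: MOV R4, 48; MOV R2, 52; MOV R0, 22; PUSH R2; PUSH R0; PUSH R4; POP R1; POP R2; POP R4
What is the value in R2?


Stack trace (top is rightmost):
  MOV R4, 48  → R4 = 48
  MOV R2, 52  → R2 = 52
  MOV R0, 22  → R0 = 22
  PUSH R2  → stack: [52]
  PUSH R0  → stack: [52, 22]
  PUSH R4  → stack: [52, 22, 48]
  POP R1  → R1 = 48, stack: [52, 22]
  POP R2  → R2 = 22, stack: [52]
  POP R4  → R4 = 52, stack: []
Final: R2 = 22

22


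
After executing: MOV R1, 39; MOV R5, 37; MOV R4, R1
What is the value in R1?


Register state trace:
  MOV R1, 39  → R1 = 39
  MOV R5, 37  → R5 = 37
  MOV R4, R1  → R4 = 39
Final: R1 = 39

39


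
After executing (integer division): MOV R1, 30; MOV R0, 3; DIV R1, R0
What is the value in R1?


Register state trace:
  MOV R1, 30  → R1 = 30
  MOV R0, 3  → R0 = 3
  DIV R1, R0  → R1 = 30 // 3 = 10
Final: R1 = 10

10


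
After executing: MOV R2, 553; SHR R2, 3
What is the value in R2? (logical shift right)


Register state trace:
  MOV R2, 553  → R2 = 553
  SHR R2, 3  → R2 = 553 >> 3 = 553 // 2^3 = 69
Final: R2 = 69

69


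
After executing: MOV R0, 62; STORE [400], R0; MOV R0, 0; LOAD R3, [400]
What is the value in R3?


Register and memory trace:
  MOV R0, 62  → R0 = 62
  STORE [400], R0  → mem[400] = 62
  MOV R0, 0  → R0 = 0
  LOAD R3, [400]  → R3 = mem[400] = 62
Final: R3 = 62

62


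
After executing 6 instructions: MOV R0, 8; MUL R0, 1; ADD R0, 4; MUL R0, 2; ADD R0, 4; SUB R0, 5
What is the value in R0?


Register state trace:
  MOV R0, 8  → R0 = 8
  MUL R0, 1  → R0 = 8 * 1 = 8
  ADD R0, 4  → R0 = 8 + 4 = 12
  MUL R0, 2  → R0 = 12 * 2 = 24
  ADD R0, 4  → R0 = 24 + 4 = 28
  SUB R0, 5  → R0 = 28 - 5 = 23
Final: R0 = 23

23


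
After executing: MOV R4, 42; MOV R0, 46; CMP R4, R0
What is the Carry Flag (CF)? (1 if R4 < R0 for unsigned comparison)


Register state trace:
  MOV R4, 42  → R4 = 42
  MOV R0, 46  → R0 = 46
  CMP R4, R0  → unsigned 42 - 46: borrow occurs
  42 < 46, so CF = 1
CF = 1

1


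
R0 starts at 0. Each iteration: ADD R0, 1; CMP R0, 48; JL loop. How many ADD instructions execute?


Loop trace (R0 starts at 0, target 48, step 1):
  ADD #1: R0 = 0 + 1 = 1  → 1 < 48, loop
  ADD #2: R0 = 1 + 1 = 2  → 2 < 48, loop
  ADD #3: R0 = 2 + 1 = 3  → 3 < 48, loop
  ADD #4: R0 = 3 + 1 = 4  → 4 < 48, loop
  ADD #5: R0 = 4 + 1 = 5  → 5 < 48, loop
  ADD #6: R0 = 5 + 1 = 6  → 6 < 48, loop
  ADD #7: R0 = 6 + 1 = 7  → 7 < 48, loop
  ADD #8: R0 = 7 + 1 = 8  → 8 < 48, loop
  ADD #9: R0 = 8 + 1 = 9  → 9 < 48, loop
  ADD #10: R0 = 9 + 1 = 10  → 10 < 48, loop
  ADD #11: R0 = 10 + 1 = 11  → 11 < 48, loop
  ADD #12: R0 = 11 + 1 = 12  → 12 < 48, loop
  ADD #13: R0 = 12 + 1 = 13  → 13 < 48, loop
  ADD #14: R0 = 13 + 1 = 14  → 14 < 48, loop
  ADD #15: R0 = 14 + 1 = 15  → 15 < 48, loop
  ADD #16: R0 = 15 + 1 = 16  → 16 < 48, loop
  ADD #17: R0 = 16 + 1 = 17  → 17 < 48, loop
  ADD #18: R0 = 17 + 1 = 18  → 18 < 48, loop
  ADD #19: R0 = 18 + 1 = 19  → 19 < 48, loop
  ADD #20: R0 = 19 + 1 = 20  → 20 < 48, loop
  ADD #21: R0 = 20 + 1 = 21  → 21 < 48, loop
  ADD #22: R0 = 21 + 1 = 22  → 22 < 48, loop
  ADD #23: R0 = 22 + 1 = 23  → 23 < 48, loop
  ADD #24: R0 = 23 + 1 = 24  → 24 < 48, loop
  ADD #25: R0 = 24 + 1 = 25  → 25 < 48, loop
  ADD #26: R0 = 25 + 1 = 26  → 26 < 48, loop
  ADD #27: R0 = 26 + 1 = 27  → 27 < 48, loop
  ADD #28: R0 = 27 + 1 = 28  → 28 < 48, loop
  ADD #29: R0 = 28 + 1 = 29  → 29 < 48, loop
  ADD #30: R0 = 29 + 1 = 30  → 30 < 48, loop
  ADD #31: R0 = 30 + 1 = 31  → 31 < 48, loop
  ADD #32: R0 = 31 + 1 = 32  → 32 < 48, loop
  ADD #33: R0 = 32 + 1 = 33  → 33 < 48, loop
  ADD #34: R0 = 33 + 1 = 34  → 34 < 48, loop
  ADD #35: R0 = 34 + 1 = 35  → 35 < 48, loop
  ADD #36: R0 = 35 + 1 = 36  → 36 < 48, loop
  ADD #37: R0 = 36 + 1 = 37  → 37 < 48, loop
  ADD #38: R0 = 37 + 1 = 38  → 38 < 48, loop
  ADD #39: R0 = 38 + 1 = 39  → 39 < 48, loop
  ADD #40: R0 = 39 + 1 = 40  → 40 < 48, loop
  ADD #41: R0 = 40 + 1 = 41  → 41 < 48, loop
  ADD #42: R0 = 41 + 1 = 42  → 42 < 48, loop
  ADD #43: R0 = 42 + 1 = 43  → 43 < 48, loop
  ADD #44: R0 = 43 + 1 = 44  → 44 < 48, loop
  ADD #45: R0 = 44 + 1 = 45  → 45 < 48, loop
  ADD #46: R0 = 45 + 1 = 46  → 46 < 48, loop
  ADD #47: R0 = 46 + 1 = 47  → 47 < 48, loop
  ADD #48: R0 = 47 + 1 = 48  → 48 >= 48, exit
Total ADD instructions: 48

48


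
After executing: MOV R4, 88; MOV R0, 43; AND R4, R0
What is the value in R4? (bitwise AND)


Register state trace:
  MOV R4, 88  → R4 = 88 (0b01011000)
  MOV R0, 43  → R0 = 43 (0b00101011)
  AND R4, R0  → R4 = 88 AND 43 = 8 (0b00001000)
Final: R4 = 8

8


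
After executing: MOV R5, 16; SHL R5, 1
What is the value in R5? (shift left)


Register state trace:
  MOV R5, 16  → R5 = 16
  SHL R5, 1  → R5 = 16 << 1 = 16 * 2^1 = 32
Final: R5 = 32

32


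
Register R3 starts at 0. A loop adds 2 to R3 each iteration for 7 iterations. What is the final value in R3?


Starting value: R3 = 0
  Iter 1: R3 = 0 + 2 = 2
  Iter 2: R3 = 2 + 2 = 4
  Iter 3: R3 = 4 + 2 = 6
  Iter 4: R3 = 6 + 2 = 8
  Iter 5: R3 = 8 + 2 = 10
  Iter 6: R3 = 10 + 2 = 12
  Iter 7: R3 = 12 + 2 = 14
Final: R3 = 14

14


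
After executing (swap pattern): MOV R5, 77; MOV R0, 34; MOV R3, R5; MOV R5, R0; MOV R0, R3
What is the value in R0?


Register state trace (swap pattern):
  MOV R5, 77  → R5 = 77
  MOV R0, 34  → R0 = 34
  MOV R3, R5  → R3 = 77  (save R5)
  MOV R5, R0  → R5 = 34  (R5 gets R0's value)
  MOV R0, R3  → R0 = 77  (R0 gets saved value)
Final: R0 = 77

77


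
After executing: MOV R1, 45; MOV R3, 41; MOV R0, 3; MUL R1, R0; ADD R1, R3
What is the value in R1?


Register state trace:
  MOV R1, 45  → R1 = 45
  MOV R3, 41  → R3 = 41
  MOV R0, 3  → R0 = 3
  MUL R1, R0  → R1 = 45 * 3 = 135
  ADD R1, R3  → R1 = 135 + 41 = 176
Final: R1 = 176

176


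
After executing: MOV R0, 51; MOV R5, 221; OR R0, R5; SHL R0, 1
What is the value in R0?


Register state trace:
  MOV R0, 51  → R0 = 51 (0b00110011)
  MOV R5, 221  → R5 = 221 (0b11011101)
  OR R0, R5  → R0 = 51 OR 221 = 255 (0b11111111)
  SHL R0, 1  → R0 = 255 << 1 = 510
Final: R0 = 510

510


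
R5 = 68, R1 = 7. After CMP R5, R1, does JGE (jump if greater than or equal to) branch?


Trace:
  R5 = 68, R1 = 7
  CMP R5, R1  → compares 68 vs 7
  JGE checks: is 68 greater than or equal to 7?
  68 > 7, so condition is true
Branch taken: Yes

Yes


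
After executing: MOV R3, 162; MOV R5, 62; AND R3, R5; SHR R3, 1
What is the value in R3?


Register state trace:
  MOV R3, 162  → R3 = 162 (0b10100010)
  MOV R5, 62  → R5 = 62 (0b00111110)
  AND R3, R5  → R3 = 162 AND 62 = 34 (0b00100010)
  SHR R3, 1  → R3 = 34 >> 1 = 17
Final: R3 = 17

17


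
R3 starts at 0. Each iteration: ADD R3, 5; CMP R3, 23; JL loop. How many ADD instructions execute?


Loop trace (R3 starts at 0, target 23, step 5):
  ADD #1: R3 = 0 + 5 = 5  → 5 < 23, loop
  ADD #2: R3 = 5 + 5 = 10  → 10 < 23, loop
  ADD #3: R3 = 10 + 5 = 15  → 15 < 23, loop
  ADD #4: R3 = 15 + 5 = 20  → 20 < 23, loop
  ADD #5: R3 = 20 + 5 = 25  → 25 >= 23, exit
Total ADD instructions: 5

5


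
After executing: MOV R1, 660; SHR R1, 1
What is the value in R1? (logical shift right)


Register state trace:
  MOV R1, 660  → R1 = 660
  SHR R1, 1  → R1 = 660 >> 1 = 660 // 2^1 = 330
Final: R1 = 330

330


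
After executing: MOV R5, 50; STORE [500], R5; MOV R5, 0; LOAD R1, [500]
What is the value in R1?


Register and memory trace:
  MOV R5, 50  → R5 = 50
  STORE [500], R5  → mem[500] = 50
  MOV R5, 0  → R5 = 0
  LOAD R1, [500]  → R1 = mem[500] = 50
Final: R1 = 50

50


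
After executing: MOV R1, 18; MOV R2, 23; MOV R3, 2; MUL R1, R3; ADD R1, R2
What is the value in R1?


Register state trace:
  MOV R1, 18  → R1 = 18
  MOV R2, 23  → R2 = 23
  MOV R3, 2  → R3 = 2
  MUL R1, R3  → R1 = 18 * 2 = 36
  ADD R1, R2  → R1 = 36 + 23 = 59
Final: R1 = 59

59


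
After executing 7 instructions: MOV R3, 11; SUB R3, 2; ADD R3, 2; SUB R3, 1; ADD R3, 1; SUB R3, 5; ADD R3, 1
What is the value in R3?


Register state trace:
  MOV R3, 11  → R3 = 11
  SUB R3, 2  → R3 = 11 - 2 = 9
  ADD R3, 2  → R3 = 9 + 2 = 11
  SUB R3, 1  → R3 = 11 - 1 = 10
  ADD R3, 1  → R3 = 10 + 1 = 11
  SUB R3, 5  → R3 = 11 - 5 = 6
  ADD R3, 1  → R3 = 6 + 1 = 7
Final: R3 = 7

7


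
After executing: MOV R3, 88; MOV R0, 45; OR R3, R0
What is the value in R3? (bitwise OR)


Register state trace:
  MOV R3, 88  → R3 = 88 (0b01011000)
  MOV R0, 45  → R0 = 45 (0b00101101)
  OR R3, R0   → R3 = 88 OR 45 = 125 (0b01111101)
Final: R3 = 125

125


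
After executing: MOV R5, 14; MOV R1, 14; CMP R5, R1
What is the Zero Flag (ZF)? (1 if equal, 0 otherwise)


Register state trace:
  MOV R5, 14  → R5 = 14
  MOV R1, 14  → R1 = 14
  CMP R5, R1  → computes 14 - 14 = 0
  Result is zero, so values are equal
ZF = 1

1


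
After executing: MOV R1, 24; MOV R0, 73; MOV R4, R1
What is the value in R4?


Register state trace:
  MOV R1, 24  → R1 = 24
  MOV R0, 73  → R0 = 73
  MOV R4, R1  → R4 = 24
Final: R4 = 24

24


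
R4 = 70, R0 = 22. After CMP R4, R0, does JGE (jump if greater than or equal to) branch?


Trace:
  R4 = 70, R0 = 22
  CMP R4, R0  → compares 70 vs 22
  JGE checks: is 70 greater than or equal to 22?
  70 > 22, so condition is true
Branch taken: Yes

Yes


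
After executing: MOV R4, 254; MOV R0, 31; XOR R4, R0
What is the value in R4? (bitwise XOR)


Register state trace:
  MOV R4, 254  → R4 = 254 (0b11111110)
  MOV R0, 31  → R0 = 31 (0b00011111)
  XOR R4, R0  → R4 = 254 XOR 31 = 225 (0b11100001)
Final: R4 = 225

225


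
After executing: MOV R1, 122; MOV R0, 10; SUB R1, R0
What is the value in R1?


Register state trace:
  MOV R1, 122  → R1 = 122
  MOV R0, 10  → R0 = 10
  SUB R1, R0  → R1 = 122 - 10 = 112
Final: R1 = 112

112


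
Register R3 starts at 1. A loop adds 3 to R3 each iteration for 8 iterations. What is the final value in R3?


Starting value: R3 = 1
  Iter 1: R3 = 1 + 3 = 4
  Iter 2: R3 = 4 + 3 = 7
  Iter 3: R3 = 7 + 3 = 10
  Iter 4: R3 = 10 + 3 = 13
  Iter 5: R3 = 13 + 3 = 16
  Iter 6: R3 = 16 + 3 = 19
  Iter 7: R3 = 19 + 3 = 22
  Iter 8: R3 = 22 + 3 = 25
Final: R3 = 25

25


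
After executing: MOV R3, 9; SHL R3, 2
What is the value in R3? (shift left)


Register state trace:
  MOV R3, 9  → R3 = 9
  SHL R3, 2  → R3 = 9 << 2 = 9 * 2^2 = 36
Final: R3 = 36

36


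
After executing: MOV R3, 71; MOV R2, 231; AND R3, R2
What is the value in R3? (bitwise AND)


Register state trace:
  MOV R3, 71  → R3 = 71 (0b01000111)
  MOV R2, 231  → R2 = 231 (0b11100111)
  AND R3, R2  → R3 = 71 AND 231 = 71 (0b01000111)
Final: R3 = 71

71


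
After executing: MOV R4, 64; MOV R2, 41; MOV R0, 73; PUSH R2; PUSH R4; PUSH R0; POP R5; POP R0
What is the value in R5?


Stack trace (top is rightmost):
  MOV R4, 64  → R4 = 64
  MOV R2, 41  → R2 = 41
  MOV R0, 73  → R0 = 73
  PUSH R2  → stack: [41]
  PUSH R4  → stack: [41, 64]
  PUSH R0  → stack: [41, 64, 73]
  POP R5  → R5 = 73, stack: [41, 64]
  POP R0  → R0 = 64, stack: [41]
Final: R5 = 73

73


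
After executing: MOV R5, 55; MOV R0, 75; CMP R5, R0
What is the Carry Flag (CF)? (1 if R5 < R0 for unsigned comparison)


Register state trace:
  MOV R5, 55  → R5 = 55
  MOV R0, 75  → R0 = 75
  CMP R5, R0  → unsigned 55 - 75: borrow occurs
  55 < 75, so CF = 1
CF = 1

1


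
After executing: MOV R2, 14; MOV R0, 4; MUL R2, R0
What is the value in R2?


Register state trace:
  MOV R2, 14  → R2 = 14
  MOV R0, 4  → R0 = 4
  MUL R2, R0  → R2 = 14 * 4 = 56
Final: R2 = 56

56


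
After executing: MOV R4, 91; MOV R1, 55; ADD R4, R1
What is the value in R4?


Register state trace:
  MOV R4, 91  → R4 = 91
  MOV R1, 55  → R1 = 55
  ADD R4, R1  → R4 = 91 + 55 = 146
Final: R4 = 146

146


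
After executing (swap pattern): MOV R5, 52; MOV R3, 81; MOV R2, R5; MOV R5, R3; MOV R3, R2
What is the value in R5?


Register state trace (swap pattern):
  MOV R5, 52  → R5 = 52
  MOV R3, 81  → R3 = 81
  MOV R2, R5  → R2 = 52  (save R5)
  MOV R5, R3  → R5 = 81  (R5 gets R3's value)
  MOV R3, R2  → R3 = 52  (R3 gets saved value)
Final: R5 = 81

81


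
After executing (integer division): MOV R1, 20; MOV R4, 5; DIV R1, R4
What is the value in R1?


Register state trace:
  MOV R1, 20  → R1 = 20
  MOV R4, 5  → R4 = 5
  DIV R1, R4  → R1 = 20 // 5 = 4
Final: R1 = 4

4


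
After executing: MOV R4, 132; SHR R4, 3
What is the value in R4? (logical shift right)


Register state trace:
  MOV R4, 132  → R4 = 132
  SHR R4, 3  → R4 = 132 >> 3 = 132 // 2^3 = 16
Final: R4 = 16

16


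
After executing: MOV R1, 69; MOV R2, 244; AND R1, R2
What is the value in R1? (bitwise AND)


Register state trace:
  MOV R1, 69  → R1 = 69 (0b01000101)
  MOV R2, 244  → R2 = 244 (0b11110100)
  AND R1, R2  → R1 = 69 AND 244 = 68 (0b01000100)
Final: R1 = 68

68


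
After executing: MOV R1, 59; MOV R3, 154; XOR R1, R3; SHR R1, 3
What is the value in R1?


Register state trace:
  MOV R1, 59  → R1 = 59 (0b00111011)
  MOV R3, 154  → R3 = 154 (0b10011010)
  XOR R1, R3  → R1 = 59 XOR 154 = 161 (0b10100001)
  SHR R1, 3  → R1 = 161 >> 3 = 20
Final: R1 = 20

20


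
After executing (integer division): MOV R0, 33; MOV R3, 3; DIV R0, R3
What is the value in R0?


Register state trace:
  MOV R0, 33  → R0 = 33
  MOV R3, 3  → R3 = 3
  DIV R0, R3  → R0 = 33 // 3 = 11
Final: R0 = 11

11


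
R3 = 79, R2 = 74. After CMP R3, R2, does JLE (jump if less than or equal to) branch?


Trace:
  R3 = 79, R2 = 74
  CMP R3, R2  → compares 79 vs 74
  JLE checks: is 79 less than or equal to 74?
  79 > 74, so condition is false
Branch taken: No

No


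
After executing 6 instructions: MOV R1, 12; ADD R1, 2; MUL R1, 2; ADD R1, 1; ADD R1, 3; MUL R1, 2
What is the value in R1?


Register state trace:
  MOV R1, 12  → R1 = 12
  ADD R1, 2  → R1 = 12 + 2 = 14
  MUL R1, 2  → R1 = 14 * 2 = 28
  ADD R1, 1  → R1 = 28 + 1 = 29
  ADD R1, 3  → R1 = 29 + 3 = 32
  MUL R1, 2  → R1 = 32 * 2 = 64
Final: R1 = 64

64


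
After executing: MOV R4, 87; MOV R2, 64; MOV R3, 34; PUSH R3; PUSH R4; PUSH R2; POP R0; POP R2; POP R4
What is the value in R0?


Stack trace (top is rightmost):
  MOV R4, 87  → R4 = 87
  MOV R2, 64  → R2 = 64
  MOV R3, 34  → R3 = 34
  PUSH R3  → stack: [34]
  PUSH R4  → stack: [34, 87]
  PUSH R2  → stack: [34, 87, 64]
  POP R0  → R0 = 64, stack: [34, 87]
  POP R2  → R2 = 87, stack: [34]
  POP R4  → R4 = 34, stack: []
Final: R0 = 64

64


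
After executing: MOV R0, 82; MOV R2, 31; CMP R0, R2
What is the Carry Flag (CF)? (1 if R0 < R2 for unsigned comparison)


Register state trace:
  MOV R0, 82  → R0 = 82
  MOV R2, 31  → R2 = 31
  CMP R0, R2  → unsigned 82 - 31: no borrow
  82 >= 31, so CF = 0
CF = 0

0


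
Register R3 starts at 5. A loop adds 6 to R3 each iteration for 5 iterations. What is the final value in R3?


Starting value: R3 = 5
  Iter 1: R3 = 5 + 6 = 11
  Iter 2: R3 = 11 + 6 = 17
  Iter 3: R3 = 17 + 6 = 23
  Iter 4: R3 = 23 + 6 = 29
  Iter 5: R3 = 29 + 6 = 35
Final: R3 = 35

35


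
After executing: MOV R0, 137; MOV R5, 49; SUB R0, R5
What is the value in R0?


Register state trace:
  MOV R0, 137  → R0 = 137
  MOV R5, 49  → R5 = 49
  SUB R0, R5  → R0 = 137 - 49 = 88
Final: R0 = 88

88


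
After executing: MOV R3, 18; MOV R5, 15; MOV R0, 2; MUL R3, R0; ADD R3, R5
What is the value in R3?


Register state trace:
  MOV R3, 18  → R3 = 18
  MOV R5, 15  → R5 = 15
  MOV R0, 2  → R0 = 2
  MUL R3, R0  → R3 = 18 * 2 = 36
  ADD R3, R5  → R3 = 36 + 15 = 51
Final: R3 = 51

51


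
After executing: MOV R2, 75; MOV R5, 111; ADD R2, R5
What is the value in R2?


Register state trace:
  MOV R2, 75  → R2 = 75
  MOV R5, 111  → R5 = 111
  ADD R2, R5  → R2 = 75 + 111 = 186
Final: R2 = 186

186


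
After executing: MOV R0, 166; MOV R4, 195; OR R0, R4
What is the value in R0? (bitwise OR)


Register state trace:
  MOV R0, 166  → R0 = 166 (0b10100110)
  MOV R4, 195  → R4 = 195 (0b11000011)
  OR R0, R4   → R0 = 166 OR 195 = 231 (0b11100111)
Final: R0 = 231

231


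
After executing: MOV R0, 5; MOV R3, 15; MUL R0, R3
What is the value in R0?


Register state trace:
  MOV R0, 5  → R0 = 5
  MOV R3, 15  → R3 = 15
  MUL R0, R3  → R0 = 5 * 15 = 75
Final: R0 = 75

75


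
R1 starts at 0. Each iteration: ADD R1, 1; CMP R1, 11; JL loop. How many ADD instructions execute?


Loop trace (R1 starts at 0, target 11, step 1):
  ADD #1: R1 = 0 + 1 = 1  → 1 < 11, loop
  ADD #2: R1 = 1 + 1 = 2  → 2 < 11, loop
  ADD #3: R1 = 2 + 1 = 3  → 3 < 11, loop
  ADD #4: R1 = 3 + 1 = 4  → 4 < 11, loop
  ADD #5: R1 = 4 + 1 = 5  → 5 < 11, loop
  ADD #6: R1 = 5 + 1 = 6  → 6 < 11, loop
  ADD #7: R1 = 6 + 1 = 7  → 7 < 11, loop
  ADD #8: R1 = 7 + 1 = 8  → 8 < 11, loop
  ADD #9: R1 = 8 + 1 = 9  → 9 < 11, loop
  ADD #10: R1 = 9 + 1 = 10  → 10 < 11, loop
  ADD #11: R1 = 10 + 1 = 11  → 11 >= 11, exit
Total ADD instructions: 11

11


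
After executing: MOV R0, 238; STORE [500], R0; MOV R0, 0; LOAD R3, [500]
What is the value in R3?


Register and memory trace:
  MOV R0, 238  → R0 = 238
  STORE [500], R0  → mem[500] = 238
  MOV R0, 0  → R0 = 0
  LOAD R3, [500]  → R3 = mem[500] = 238
Final: R3 = 238

238


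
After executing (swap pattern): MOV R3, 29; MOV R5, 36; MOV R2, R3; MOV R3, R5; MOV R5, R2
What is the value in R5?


Register state trace (swap pattern):
  MOV R3, 29  → R3 = 29
  MOV R5, 36  → R5 = 36
  MOV R2, R3  → R2 = 29  (save R3)
  MOV R3, R5  → R3 = 36  (R3 gets R5's value)
  MOV R5, R2  → R5 = 29  (R5 gets saved value)
Final: R5 = 29

29


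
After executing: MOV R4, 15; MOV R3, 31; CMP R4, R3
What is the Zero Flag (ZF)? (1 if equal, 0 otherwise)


Register state trace:
  MOV R4, 15  → R4 = 15
  MOV R3, 31  → R3 = 31
  CMP R4, R3  → computes 15 - 31 = -16
  Result is nonzero, so values are not equal
ZF = 0

0


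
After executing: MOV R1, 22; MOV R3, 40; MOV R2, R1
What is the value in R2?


Register state trace:
  MOV R1, 22  → R1 = 22
  MOV R3, 40  → R3 = 40
  MOV R2, R1  → R2 = 22
Final: R2 = 22

22


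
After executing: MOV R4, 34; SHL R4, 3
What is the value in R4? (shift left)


Register state trace:
  MOV R4, 34  → R4 = 34
  SHL R4, 3  → R4 = 34 << 3 = 34 * 2^3 = 272
Final: R4 = 272

272


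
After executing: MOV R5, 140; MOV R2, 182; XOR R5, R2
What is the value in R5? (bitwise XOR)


Register state trace:
  MOV R5, 140  → R5 = 140 (0b10001100)
  MOV R2, 182  → R2 = 182 (0b10110110)
  XOR R5, R2  → R5 = 140 XOR 182 = 58 (0b00111010)
Final: R5 = 58

58


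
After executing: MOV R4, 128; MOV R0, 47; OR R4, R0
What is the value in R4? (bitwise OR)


Register state trace:
  MOV R4, 128  → R4 = 128 (0b10000000)
  MOV R0, 47  → R0 = 47 (0b00101111)
  OR R4, R0   → R4 = 128 OR 47 = 175 (0b10101111)
Final: R4 = 175

175


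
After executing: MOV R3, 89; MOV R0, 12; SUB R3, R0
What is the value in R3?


Register state trace:
  MOV R3, 89  → R3 = 89
  MOV R0, 12  → R0 = 12
  SUB R3, R0  → R3 = 89 - 12 = 77
Final: R3 = 77

77


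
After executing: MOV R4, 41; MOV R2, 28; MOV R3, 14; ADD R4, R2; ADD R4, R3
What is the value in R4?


Register state trace:
  MOV R4, 41  → R4 = 41
  MOV R2, 28  → R2 = 28
  MOV R3, 14  → R3 = 14
  ADD R4, R2  → R4 = 41 + 28 = 69
  ADD R4, R3  → R4 = 69 + 14 = 83
Final: R4 = 83

83


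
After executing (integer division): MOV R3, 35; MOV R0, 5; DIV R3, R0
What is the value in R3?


Register state trace:
  MOV R3, 35  → R3 = 35
  MOV R0, 5  → R0 = 5
  DIV R3, R0  → R3 = 35 // 5 = 7
Final: R3 = 7

7


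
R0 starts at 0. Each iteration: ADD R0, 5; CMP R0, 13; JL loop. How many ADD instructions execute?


Loop trace (R0 starts at 0, target 13, step 5):
  ADD #1: R0 = 0 + 5 = 5  → 5 < 13, loop
  ADD #2: R0 = 5 + 5 = 10  → 10 < 13, loop
  ADD #3: R0 = 10 + 5 = 15  → 15 >= 13, exit
Total ADD instructions: 3

3


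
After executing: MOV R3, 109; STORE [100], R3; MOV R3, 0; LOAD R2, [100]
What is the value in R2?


Register and memory trace:
  MOV R3, 109  → R3 = 109
  STORE [100], R3  → mem[100] = 109
  MOV R3, 0  → R3 = 0
  LOAD R2, [100]  → R2 = mem[100] = 109
Final: R2 = 109

109


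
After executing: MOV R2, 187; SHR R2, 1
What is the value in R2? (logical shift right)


Register state trace:
  MOV R2, 187  → R2 = 187
  SHR R2, 1  → R2 = 187 >> 1 = 187 // 2^1 = 93
Final: R2 = 93

93


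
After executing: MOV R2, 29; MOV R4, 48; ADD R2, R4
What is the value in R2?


Register state trace:
  MOV R2, 29  → R2 = 29
  MOV R4, 48  → R4 = 48
  ADD R2, R4  → R2 = 29 + 48 = 77
Final: R2 = 77

77


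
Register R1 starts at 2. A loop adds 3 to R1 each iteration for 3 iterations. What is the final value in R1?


Starting value: R1 = 2
  Iter 1: R1 = 2 + 3 = 5
  Iter 2: R1 = 5 + 3 = 8
  Iter 3: R1 = 8 + 3 = 11
Final: R1 = 11

11


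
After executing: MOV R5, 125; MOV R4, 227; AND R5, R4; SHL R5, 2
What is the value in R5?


Register state trace:
  MOV R5, 125  → R5 = 125 (0b01111101)
  MOV R4, 227  → R4 = 227 (0b11100011)
  AND R5, R4  → R5 = 125 AND 227 = 97 (0b01100001)
  SHL R5, 2  → R5 = 97 << 2 = 388
Final: R5 = 388

388


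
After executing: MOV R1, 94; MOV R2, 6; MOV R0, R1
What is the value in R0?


Register state trace:
  MOV R1, 94  → R1 = 94
  MOV R2, 6  → R2 = 6
  MOV R0, R1  → R0 = 94
Final: R0 = 94

94


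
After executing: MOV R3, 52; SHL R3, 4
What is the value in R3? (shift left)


Register state trace:
  MOV R3, 52  → R3 = 52
  SHL R3, 4  → R3 = 52 << 4 = 52 * 2^4 = 832
Final: R3 = 832

832


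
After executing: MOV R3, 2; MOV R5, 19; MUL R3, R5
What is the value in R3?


Register state trace:
  MOV R3, 2  → R3 = 2
  MOV R5, 19  → R5 = 19
  MUL R3, R5  → R3 = 2 * 19 = 38
Final: R3 = 38

38


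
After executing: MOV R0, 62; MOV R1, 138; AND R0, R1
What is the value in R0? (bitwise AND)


Register state trace:
  MOV R0, 62  → R0 = 62 (0b00111110)
  MOV R1, 138  → R1 = 138 (0b10001010)
  AND R0, R1  → R0 = 62 AND 138 = 10 (0b00001010)
Final: R0 = 10

10


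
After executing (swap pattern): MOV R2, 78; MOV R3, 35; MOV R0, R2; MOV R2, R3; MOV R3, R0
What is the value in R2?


Register state trace (swap pattern):
  MOV R2, 78  → R2 = 78
  MOV R3, 35  → R3 = 35
  MOV R0, R2  → R0 = 78  (save R2)
  MOV R2, R3  → R2 = 35  (R2 gets R3's value)
  MOV R3, R0  → R3 = 78  (R3 gets saved value)
Final: R2 = 35

35


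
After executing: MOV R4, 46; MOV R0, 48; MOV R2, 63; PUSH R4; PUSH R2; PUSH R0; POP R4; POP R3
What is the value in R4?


Stack trace (top is rightmost):
  MOV R4, 46  → R4 = 46
  MOV R0, 48  → R0 = 48
  MOV R2, 63  → R2 = 63
  PUSH R4  → stack: [46]
  PUSH R2  → stack: [46, 63]
  PUSH R0  → stack: [46, 63, 48]
  POP R4  → R4 = 48, stack: [46, 63]
  POP R3  → R3 = 63, stack: [46]
Final: R4 = 48

48


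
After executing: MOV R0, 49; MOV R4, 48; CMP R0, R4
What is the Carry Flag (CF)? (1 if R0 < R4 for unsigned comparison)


Register state trace:
  MOV R0, 49  → R0 = 49
  MOV R4, 48  → R4 = 48
  CMP R0, R4  → unsigned 49 - 48: no borrow
  49 >= 48, so CF = 0
CF = 0

0


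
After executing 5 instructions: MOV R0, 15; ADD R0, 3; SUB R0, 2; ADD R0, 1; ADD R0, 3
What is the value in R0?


Register state trace:
  MOV R0, 15  → R0 = 15
  ADD R0, 3  → R0 = 15 + 3 = 18
  SUB R0, 2  → R0 = 18 - 2 = 16
  ADD R0, 1  → R0 = 16 + 1 = 17
  ADD R0, 3  → R0 = 17 + 3 = 20
Final: R0 = 20

20


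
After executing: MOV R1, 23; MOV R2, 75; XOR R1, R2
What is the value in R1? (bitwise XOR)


Register state trace:
  MOV R1, 23  → R1 = 23 (0b00010111)
  MOV R2, 75  → R2 = 75 (0b01001011)
  XOR R1, R2  → R1 = 23 XOR 75 = 92 (0b01011100)
Final: R1 = 92

92


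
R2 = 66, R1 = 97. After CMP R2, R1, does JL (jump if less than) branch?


Trace:
  R2 = 66, R1 = 97
  CMP R2, R1  → compares 66 vs 97
  JL checks: is 66 less than 97?
  66 < 97, so condition is true
Branch taken: Yes

Yes


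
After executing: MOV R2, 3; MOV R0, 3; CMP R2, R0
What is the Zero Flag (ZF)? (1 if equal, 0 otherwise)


Register state trace:
  MOV R2, 3  → R2 = 3
  MOV R0, 3  → R0 = 3
  CMP R2, R0  → computes 3 - 3 = 0
  Result is zero, so values are equal
ZF = 1

1


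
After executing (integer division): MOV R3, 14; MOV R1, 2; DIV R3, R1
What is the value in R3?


Register state trace:
  MOV R3, 14  → R3 = 14
  MOV R1, 2  → R1 = 2
  DIV R3, R1  → R3 = 14 // 2 = 7
Final: R3 = 7

7


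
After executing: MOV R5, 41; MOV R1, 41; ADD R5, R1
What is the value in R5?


Register state trace:
  MOV R5, 41  → R5 = 41
  MOV R1, 41  → R1 = 41
  ADD R5, R1  → R5 = 41 + 41 = 82
Final: R5 = 82

82


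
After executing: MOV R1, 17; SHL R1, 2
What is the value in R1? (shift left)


Register state trace:
  MOV R1, 17  → R1 = 17
  SHL R1, 2  → R1 = 17 << 2 = 17 * 2^2 = 68
Final: R1 = 68

68


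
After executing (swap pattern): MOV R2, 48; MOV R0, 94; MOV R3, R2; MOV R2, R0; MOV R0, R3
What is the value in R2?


Register state trace (swap pattern):
  MOV R2, 48  → R2 = 48
  MOV R0, 94  → R0 = 94
  MOV R3, R2  → R3 = 48  (save R2)
  MOV R2, R0  → R2 = 94  (R2 gets R0's value)
  MOV R0, R3  → R0 = 48  (R0 gets saved value)
Final: R2 = 94

94


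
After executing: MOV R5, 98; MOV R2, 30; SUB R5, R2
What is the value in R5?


Register state trace:
  MOV R5, 98  → R5 = 98
  MOV R2, 30  → R2 = 30
  SUB R5, R2  → R5 = 98 - 30 = 68
Final: R5 = 68

68


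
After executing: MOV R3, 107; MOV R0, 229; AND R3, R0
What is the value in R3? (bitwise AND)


Register state trace:
  MOV R3, 107  → R3 = 107 (0b01101011)
  MOV R0, 229  → R0 = 229 (0b11100101)
  AND R3, R0  → R3 = 107 AND 229 = 97 (0b01100001)
Final: R3 = 97

97


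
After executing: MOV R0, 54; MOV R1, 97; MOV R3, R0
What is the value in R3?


Register state trace:
  MOV R0, 54  → R0 = 54
  MOV R1, 97  → R1 = 97
  MOV R3, R0  → R3 = 54
Final: R3 = 54

54


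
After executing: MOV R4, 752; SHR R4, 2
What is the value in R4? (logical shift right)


Register state trace:
  MOV R4, 752  → R4 = 752
  SHR R4, 2  → R4 = 752 >> 2 = 752 // 2^2 = 188
Final: R4 = 188

188


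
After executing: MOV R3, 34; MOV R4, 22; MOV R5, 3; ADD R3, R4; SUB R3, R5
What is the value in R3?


Register state trace:
  MOV R3, 34  → R3 = 34
  MOV R4, 22  → R4 = 22
  MOV R5, 3  → R5 = 3
  ADD R3, R4  → R3 = 34 + 22 = 56
  SUB R3, R5  → R3 = 56 - 3 = 53
Final: R3 = 53

53


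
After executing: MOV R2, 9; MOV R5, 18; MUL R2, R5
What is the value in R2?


Register state trace:
  MOV R2, 9  → R2 = 9
  MOV R5, 18  → R5 = 18
  MUL R2, R5  → R2 = 9 * 18 = 162
Final: R2 = 162

162


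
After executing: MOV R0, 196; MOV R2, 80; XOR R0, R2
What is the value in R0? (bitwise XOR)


Register state trace:
  MOV R0, 196  → R0 = 196 (0b11000100)
  MOV R2, 80  → R2 = 80 (0b01010000)
  XOR R0, R2  → R0 = 196 XOR 80 = 148 (0b10010100)
Final: R0 = 148

148


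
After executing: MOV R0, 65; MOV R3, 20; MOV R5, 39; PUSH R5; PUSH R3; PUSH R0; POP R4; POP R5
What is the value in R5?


Stack trace (top is rightmost):
  MOV R0, 65  → R0 = 65
  MOV R3, 20  → R3 = 20
  MOV R5, 39  → R5 = 39
  PUSH R5  → stack: [39]
  PUSH R3  → stack: [39, 20]
  PUSH R0  → stack: [39, 20, 65]
  POP R4  → R4 = 65, stack: [39, 20]
  POP R5  → R5 = 20, stack: [39]
Final: R5 = 20

20


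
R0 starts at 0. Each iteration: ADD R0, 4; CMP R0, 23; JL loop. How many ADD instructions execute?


Loop trace (R0 starts at 0, target 23, step 4):
  ADD #1: R0 = 0 + 4 = 4  → 4 < 23, loop
  ADD #2: R0 = 4 + 4 = 8  → 8 < 23, loop
  ADD #3: R0 = 8 + 4 = 12  → 12 < 23, loop
  ADD #4: R0 = 12 + 4 = 16  → 16 < 23, loop
  ADD #5: R0 = 16 + 4 = 20  → 20 < 23, loop
  ADD #6: R0 = 20 + 4 = 24  → 24 >= 23, exit
Total ADD instructions: 6

6


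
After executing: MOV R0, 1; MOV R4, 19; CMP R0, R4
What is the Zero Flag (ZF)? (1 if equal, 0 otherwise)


Register state trace:
  MOV R0, 1  → R0 = 1
  MOV R4, 19  → R4 = 19
  CMP R0, R4  → computes 1 - 19 = -18
  Result is nonzero, so values are not equal
ZF = 0

0


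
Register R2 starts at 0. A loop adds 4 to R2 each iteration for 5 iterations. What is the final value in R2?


Starting value: R2 = 0
  Iter 1: R2 = 0 + 4 = 4
  Iter 2: R2 = 4 + 4 = 8
  Iter 3: R2 = 8 + 4 = 12
  Iter 4: R2 = 12 + 4 = 16
  Iter 5: R2 = 16 + 4 = 20
Final: R2 = 20

20


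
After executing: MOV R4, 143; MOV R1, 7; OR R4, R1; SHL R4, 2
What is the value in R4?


Register state trace:
  MOV R4, 143  → R4 = 143 (0b10001111)
  MOV R1, 7  → R1 = 7 (0b00000111)
  OR R4, R1  → R4 = 143 OR 7 = 143 (0b10001111)
  SHL R4, 2  → R4 = 143 << 2 = 572
Final: R4 = 572

572


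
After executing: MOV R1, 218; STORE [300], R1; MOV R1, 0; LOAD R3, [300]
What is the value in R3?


Register and memory trace:
  MOV R1, 218  → R1 = 218
  STORE [300], R1  → mem[300] = 218
  MOV R1, 0  → R1 = 0
  LOAD R3, [300]  → R3 = mem[300] = 218
Final: R3 = 218

218


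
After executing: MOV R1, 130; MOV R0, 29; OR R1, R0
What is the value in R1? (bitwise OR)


Register state trace:
  MOV R1, 130  → R1 = 130 (0b10000010)
  MOV R0, 29  → R0 = 29 (0b00011101)
  OR R1, R0   → R1 = 130 OR 29 = 159 (0b10011111)
Final: R1 = 159

159


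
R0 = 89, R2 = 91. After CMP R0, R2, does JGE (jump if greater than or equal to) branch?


Trace:
  R0 = 89, R2 = 91
  CMP R0, R2  → compares 89 vs 91
  JGE checks: is 89 greater than or equal to 91?
  89 < 91, so condition is false
Branch taken: No

No


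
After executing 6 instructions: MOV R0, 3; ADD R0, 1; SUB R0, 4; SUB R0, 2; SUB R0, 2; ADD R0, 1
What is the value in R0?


Register state trace:
  MOV R0, 3  → R0 = 3
  ADD R0, 1  → R0 = 3 + 1 = 4
  SUB R0, 4  → R0 = 4 - 4 = 0
  SUB R0, 2  → R0 = 0 - 2 = -2
  SUB R0, 2  → R0 = -2 - 2 = -4
  ADD R0, 1  → R0 = -4 + 1 = -3
Final: R0 = -3

-3
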